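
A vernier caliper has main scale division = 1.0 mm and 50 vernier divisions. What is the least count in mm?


LC = MSD / n_div
= 1.0 / 50
= 0.0200

0.0200


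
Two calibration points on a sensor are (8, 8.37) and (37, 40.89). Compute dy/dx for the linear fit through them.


slope = (y2 - y1) / (x2 - x1)
= (40.89 - 8.37) / (37 - 8)
= 32.5200 / 29
= 1.1214

1.1214


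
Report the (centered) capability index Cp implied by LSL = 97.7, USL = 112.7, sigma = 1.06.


Cp = (USL - LSL) / (6 * sigma)
= (112.7 - 97.7) / (6 * 1.06)
= 15.0000 / 6.3600
= 2.3585

2.3585


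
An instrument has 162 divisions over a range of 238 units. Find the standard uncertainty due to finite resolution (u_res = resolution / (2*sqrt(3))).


resolution = range / divisions
resolution = 238 / 162 = 1.4691358
u_res = resolution / (2*sqrt(3))
u_res = 1.4691358 / 3.4641016
u_res = 0.4241

0.4241


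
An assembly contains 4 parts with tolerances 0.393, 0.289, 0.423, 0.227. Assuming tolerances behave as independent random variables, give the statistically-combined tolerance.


RSS = sqrt(0.393^2 + 0.289^2 + 0.423^2 + 0.227^2)
= sqrt(0.468428)
= 0.6844

0.6844


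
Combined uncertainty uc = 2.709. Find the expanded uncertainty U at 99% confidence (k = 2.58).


U = k * uc
U = 2.58 * 2.709
U = 6.9892

6.9892


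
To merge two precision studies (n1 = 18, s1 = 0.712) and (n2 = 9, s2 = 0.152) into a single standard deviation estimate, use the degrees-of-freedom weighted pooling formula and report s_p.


s_p = sqrt(((n1-1)*s1^2 + (n2-1)*s2^2) / (n1+n2-2))
numerator = (18-1)*0.712^2 + (9-1)*0.152^2 = 8.618048 + 0.184832 = 8.80288
denominator = 18 + 9 - 2 = 25
s_p^2 = 8.80288 / 25 = 0.3521152
s_p = sqrt(0.3521152) = 0.5934

0.5934


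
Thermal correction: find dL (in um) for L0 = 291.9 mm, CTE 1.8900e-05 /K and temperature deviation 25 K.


dL = L * alpha * dT
= 291.9 * 1.8900e-05 * 25
= 0.1379227 mm
dL_um = 0.1379227 * 1000 = 137.9227 um

137.9227


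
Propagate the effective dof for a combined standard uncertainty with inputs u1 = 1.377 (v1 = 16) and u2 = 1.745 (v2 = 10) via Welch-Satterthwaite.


uc = sqrt(u1^2 + u2^2) = sqrt(1.377^2 + 1.745^2) = 2.2228707
v_eff = uc^4 / (u1^4/v1 + u2^4/v2)
= 2.2228707^4 / (1.377^4/16 + 1.745^4/10)
= 24.415004 / 1.1519243
v_eff = 21.1950

21.1950


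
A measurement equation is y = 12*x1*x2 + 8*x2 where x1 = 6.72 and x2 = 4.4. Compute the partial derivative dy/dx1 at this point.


y = 12*x1*x2 + 8*x2
dy/dx1 = 12*x2
Evaluate at x2 = 4.4: c1 = 12 * 4.4
c1 = 52.8000

52.8000


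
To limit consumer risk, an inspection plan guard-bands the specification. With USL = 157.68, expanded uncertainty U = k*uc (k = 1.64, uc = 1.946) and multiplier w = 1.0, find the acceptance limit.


U = k * uc = 1.64 * 1.946 = 3.19144
guard band g = w * U = 1.0 * 3.19144 = 3.19144
AL = USL - g = 157.68 - 3.19144
AL = 154.4886

154.4886


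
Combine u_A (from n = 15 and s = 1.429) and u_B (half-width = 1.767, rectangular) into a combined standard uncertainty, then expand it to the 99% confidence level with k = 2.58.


u_A = s / sqrt(n) = 1.429 / sqrt(15) = 0.36896621
u_B = half_width / sqrt(3) = 1.767 / sqrt(3) = 1.0201779
uc = sqrt(u_A^2 + u_B^2) = sqrt(0.36896621^2 + 1.0201779^2) = 1.0848498
U = k * uc = 2.58 * 1.0848498
U = 2.7989

2.7989


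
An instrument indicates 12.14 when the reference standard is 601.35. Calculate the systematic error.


Systematic error = measured - true
= 12.14 - 601.35
= -589.2100

-589.2100


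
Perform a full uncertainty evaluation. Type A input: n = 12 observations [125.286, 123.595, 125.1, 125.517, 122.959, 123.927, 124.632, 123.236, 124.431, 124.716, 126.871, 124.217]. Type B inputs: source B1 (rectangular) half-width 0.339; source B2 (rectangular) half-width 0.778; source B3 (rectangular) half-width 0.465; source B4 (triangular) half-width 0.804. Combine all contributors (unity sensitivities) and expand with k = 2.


mean = (125.286 + 123.595 + 125.1 + 125.517 + 122.959 + 123.927 + 124.632 + 123.236 + 124.431 + 124.716 + 126.871 + 124.217) / 12 = 124.5405833
s = sqrt(sum((x - mean)^2)/(n-1)) = 1.0821957
u_A = s / sqrt(n) = 1.0821957 / sqrt(12) = 0.31240299
u_B1 = 0.339 / sqrt(3) = 0.19572174
u_B2 = 0.778 / sqrt(3) = 0.44917851
u_B3 = 0.465 / sqrt(3) = 0.26846788
u_B4 = 0.804 / sqrt(6) = 0.32823163
uc = sqrt(0.31240299^2 + 0.19572174^2 + 0.44917851^2 + 0.26846788^2 + 0.32823163^2) = 0.71935733
U = k * uc = 2 * 0.71935733
U = 1.4387

1.4387


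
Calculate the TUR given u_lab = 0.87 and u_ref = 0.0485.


TUR = u_lab / u_ref
= 0.87 / 0.0485
= 17.9381

17.9381


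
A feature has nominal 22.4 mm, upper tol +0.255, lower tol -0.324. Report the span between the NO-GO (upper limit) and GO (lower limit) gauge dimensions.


GO = nominal - lower_tol (smallest hole = maximum material condition)
GO = 22.4 - 0.324 = 22.076
NO-GO = nominal + upper_tol (largest hole = least material condition)
NO-GO = 22.4 + 0.255 = 22.655
spread = NO-GO - GO = 22.655 - 22.076 = 0.5790

0.5790


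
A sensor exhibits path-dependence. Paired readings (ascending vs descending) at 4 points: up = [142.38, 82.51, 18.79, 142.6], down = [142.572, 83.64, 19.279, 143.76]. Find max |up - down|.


|142.38 - 142.572| = 0.1920
|82.51 - 83.64| = 1.1300
|18.79 - 19.279| = 0.4890
|142.6 - 143.76| = 1.1600
hysteresis = max(diffs) = 1.1600

1.1600


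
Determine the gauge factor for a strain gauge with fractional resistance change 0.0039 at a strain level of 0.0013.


GF = (dR/R) / epsilon
= 0.0039 / 0.0013
= 3.0000

3.0000


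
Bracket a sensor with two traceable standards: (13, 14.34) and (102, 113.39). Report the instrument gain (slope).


slope = (y2 - y1) / (x2 - x1)
= (113.39 - 14.34) / (102 - 13)
= 99.0500 / 89
= 1.1129

1.1129


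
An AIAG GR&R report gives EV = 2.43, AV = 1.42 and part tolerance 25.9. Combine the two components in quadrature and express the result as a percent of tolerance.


GRR = sqrt(EV^2 + AV^2) = sqrt(2.43^2 + 1.42^2) = 2.8144804
%GRR = GRR / tol * 100 = 2.8144804 / 25.9 * 100
%GRR = 10.8667

10.8667


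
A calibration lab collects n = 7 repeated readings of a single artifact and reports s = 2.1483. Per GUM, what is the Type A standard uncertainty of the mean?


u_A = s / sqrt(n)
u_A = 2.1483 / sqrt(7)
u_A = 2.1483 / 2.6457513
u_A = 0.8120

0.8120


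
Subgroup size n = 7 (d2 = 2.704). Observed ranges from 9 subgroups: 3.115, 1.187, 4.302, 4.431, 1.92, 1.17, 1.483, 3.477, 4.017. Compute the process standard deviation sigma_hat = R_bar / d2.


R_bar = (3.115 + 1.187 + 4.302 + 4.431 + 1.92 + 1.17 + 1.483 + 3.477 + 4.017) / 9
R_bar = 25.102 / 9 = 2.7891111
sigma_hat = R_bar / d2 = 2.7891111 / 2.704 = 1.0315

1.0315


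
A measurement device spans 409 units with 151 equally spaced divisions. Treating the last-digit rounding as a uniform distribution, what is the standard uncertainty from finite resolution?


resolution = range / divisions
resolution = 409 / 151 = 2.7086093
u_res = resolution / (2*sqrt(3))
u_res = 2.7086093 / 3.4641016
u_res = 0.7819

0.7819


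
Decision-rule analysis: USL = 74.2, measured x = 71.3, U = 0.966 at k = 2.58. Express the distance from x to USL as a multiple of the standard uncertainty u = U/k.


u = U / k = 0.966 / 2.58 = 0.3744186
margin = |USL - x| = |74.2 - 71.3| = 2.9
z = margin / u = 2.9 / 0.3744186
z = 7.7453

7.7453


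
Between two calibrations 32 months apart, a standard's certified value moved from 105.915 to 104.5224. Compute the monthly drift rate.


rate = (v2 - v1) / months
= (104.5224 - 105.915) / 32
= -1.3926 / 32
= -0.0435

-0.0435


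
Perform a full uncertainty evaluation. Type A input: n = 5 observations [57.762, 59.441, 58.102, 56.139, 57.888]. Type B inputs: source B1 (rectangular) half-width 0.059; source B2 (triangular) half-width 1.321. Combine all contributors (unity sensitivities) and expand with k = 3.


mean = (57.762 + 59.441 + 58.102 + 56.139 + 57.888) / 5 = 57.8664
s = sqrt(sum((x - mean)^2)/(n-1)) = 1.1758135
u_A = s / sqrt(n) = 1.1758135 / sqrt(5) = 0.52583978
u_B1 = 0.059 / sqrt(3) = 0.034063666
u_B2 = 1.321 / sqrt(6) = 0.53929599
uc = sqrt(0.52583978^2 + 0.034063666^2 + 0.53929599^2) = 0.75399468
U = k * uc = 3 * 0.75399468
U = 2.2620

2.2620


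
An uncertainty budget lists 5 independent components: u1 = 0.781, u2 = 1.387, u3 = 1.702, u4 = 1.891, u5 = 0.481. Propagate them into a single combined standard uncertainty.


uc = sqrt(0.781^2 + 1.387^2 + 1.702^2 + 1.891^2 + 0.481^2)
uc = sqrt(9.237776)
uc = 3.0394

3.0394


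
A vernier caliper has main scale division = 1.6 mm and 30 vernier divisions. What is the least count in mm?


LC = MSD / n_div
= 1.6 / 30
= 0.0533

0.0533


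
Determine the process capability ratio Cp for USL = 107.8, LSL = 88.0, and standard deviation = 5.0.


Cp = (USL - LSL) / (6 * sigma)
= (107.8 - 88.0) / (6 * 5.0)
= 19.8000 / 30.0000
= 0.6600

0.6600


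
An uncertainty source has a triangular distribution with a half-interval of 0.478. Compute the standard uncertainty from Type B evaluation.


u_B = half_width / sqrt(6)
u_B = 0.478 / 2.4494897
u_B = 0.1951

0.1951


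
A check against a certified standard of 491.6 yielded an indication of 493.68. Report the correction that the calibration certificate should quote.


Correction = standard - reading
= 491.6 - 493.68
= -2.0800

-2.0800


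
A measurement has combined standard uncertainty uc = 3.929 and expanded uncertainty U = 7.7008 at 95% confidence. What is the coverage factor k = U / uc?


k = U / uc
k = 7.7008 / 3.929
k = 1.96

1.96


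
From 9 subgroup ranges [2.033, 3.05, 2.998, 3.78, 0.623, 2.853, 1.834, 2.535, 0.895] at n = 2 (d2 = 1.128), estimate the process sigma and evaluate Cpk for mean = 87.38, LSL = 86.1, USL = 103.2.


R_bar = (2.033 + 3.05 + 2.998 + 3.78 + 0.623 + 2.853 + 1.834 + 2.535 + 0.895) / 9 = 2.289
sigma = R_bar / d2 = 2.289 / 1.128 = 2.0292553
Cp = (USL - LSL)/(6*sigma) = (103.2 - 86.1)/(6*2.0292553) = 1.4045
Cpu = (103.2 - 87.38)/(3*2.0292553) = 2.5987
Cpl = (87.38 - 86.1)/(3*2.0292553) = 0.2103
Cpk = min(Cpu, Cpl) = 0.2103

0.2103


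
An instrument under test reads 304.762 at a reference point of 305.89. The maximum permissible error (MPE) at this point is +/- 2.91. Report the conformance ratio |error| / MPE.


e = indication - reference = 304.762 - 305.89 = -1.1280
|e| = 1.1280
ratio = |e| / MPE = 1.1280 / 2.91
ratio = 0.3876

0.3876


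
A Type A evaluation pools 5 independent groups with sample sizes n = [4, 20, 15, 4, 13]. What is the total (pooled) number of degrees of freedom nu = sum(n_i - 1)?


nu = sum_i (n_i - 1)
nu = ((4 - 1) + (20 - 1) + (15 - 1) + (4 - 1) + (13 - 1))
nu = 3 + 19 + 14 + 3 + 12
nu = 51

51


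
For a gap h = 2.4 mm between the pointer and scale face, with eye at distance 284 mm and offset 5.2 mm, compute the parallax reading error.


error = h * offset / d
= 2.4 * 5.2 / 284
= 0.0439

0.0439


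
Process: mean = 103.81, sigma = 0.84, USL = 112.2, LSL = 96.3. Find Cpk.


Cpu = (USL - mean) / (3*sigma) = (112.2 - 103.81) / (3*0.84) = 3.3294
Cpl = (mean - LSL) / (3*sigma) = (103.81 - 96.3) / (3*0.84) = 2.9802
Cpk = min(Cpu, Cpl) = 2.9802

2.9802


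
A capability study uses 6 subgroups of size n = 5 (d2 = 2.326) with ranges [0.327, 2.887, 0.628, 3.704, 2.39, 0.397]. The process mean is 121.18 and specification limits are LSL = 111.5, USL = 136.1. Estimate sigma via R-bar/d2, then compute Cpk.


R_bar = (0.327 + 2.887 + 0.628 + 3.704 + 2.39 + 0.397) / 6 = 1.7221667
sigma = R_bar / d2 = 1.7221667 / 2.326 = 0.74039841
Cp = (USL - LSL)/(6*sigma) = (136.1 - 111.5)/(6*0.74039841) = 5.5376
Cpu = (136.1 - 121.18)/(3*0.74039841) = 6.7171
Cpl = (121.18 - 111.5)/(3*0.74039841) = 4.3580
Cpk = min(Cpu, Cpl) = 4.3580

4.3580


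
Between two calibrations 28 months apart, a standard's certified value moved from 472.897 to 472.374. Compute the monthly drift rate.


rate = (v2 - v1) / months
= (472.374 - 472.897) / 28
= -0.5230 / 28
= -0.0187

-0.0187


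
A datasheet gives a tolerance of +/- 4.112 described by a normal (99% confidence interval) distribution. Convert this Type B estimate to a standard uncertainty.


u_B = half_width / 2.576
u_B = 4.112 / 2.576
u_B = 1.5963

1.5963


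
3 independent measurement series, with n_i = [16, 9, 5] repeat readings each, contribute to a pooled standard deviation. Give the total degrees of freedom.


nu = sum_i (n_i - 1)
nu = ((16 - 1) + (9 - 1) + (5 - 1))
nu = 15 + 8 + 4
nu = 27

27


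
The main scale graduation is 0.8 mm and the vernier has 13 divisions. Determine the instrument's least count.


LC = MSD / n_div
= 0.8 / 13
= 0.0615

0.0615


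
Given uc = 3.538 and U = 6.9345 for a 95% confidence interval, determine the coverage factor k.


k = U / uc
k = 6.9345 / 3.538
k = 1.96

1.96


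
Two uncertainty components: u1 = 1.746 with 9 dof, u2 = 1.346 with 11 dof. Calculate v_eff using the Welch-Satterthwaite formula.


uc = sqrt(u1^2 + u2^2) = sqrt(1.746^2 + 1.346^2) = 2.2045934
v_eff = uc^4 / (u1^4/v1 + u2^4/v2)
= 2.2045934^4 / (1.746^4/9 + 1.346^4/11)
= 23.621856 / 1.3309978
v_eff = 17.7475

17.7475


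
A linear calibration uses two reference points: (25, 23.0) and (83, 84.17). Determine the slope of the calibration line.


slope = (y2 - y1) / (x2 - x1)
= (84.17 - 23.0) / (83 - 25)
= 61.1700 / 58
= 1.0547

1.0547


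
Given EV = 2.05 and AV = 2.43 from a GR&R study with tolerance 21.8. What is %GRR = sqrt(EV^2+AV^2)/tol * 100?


GRR = sqrt(EV^2 + AV^2) = sqrt(2.05^2 + 2.43^2) = 3.1792137
%GRR = GRR / tol * 100 = 3.1792137 / 21.8 * 100
%GRR = 14.5835

14.5835


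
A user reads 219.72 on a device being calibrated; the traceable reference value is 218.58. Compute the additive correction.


Correction = standard - reading
= 218.58 - 219.72
= -1.1400

-1.1400


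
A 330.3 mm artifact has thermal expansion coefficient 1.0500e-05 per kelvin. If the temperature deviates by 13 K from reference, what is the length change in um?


dL = L * alpha * dT
= 330.3 * 1.0500e-05 * 13
= 0.0450859 mm
dL_um = 0.0450859 * 1000 = 45.0859 um

45.0859


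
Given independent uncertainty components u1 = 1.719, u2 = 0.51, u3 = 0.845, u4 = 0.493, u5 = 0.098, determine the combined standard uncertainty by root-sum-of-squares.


uc = sqrt(1.719^2 + 0.51^2 + 0.845^2 + 0.493^2 + 0.098^2)
uc = sqrt(4.181739)
uc = 2.0449

2.0449


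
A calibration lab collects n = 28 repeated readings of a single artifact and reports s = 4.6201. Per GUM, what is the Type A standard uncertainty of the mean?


u_A = s / sqrt(n)
u_A = 4.6201 / sqrt(28)
u_A = 4.6201 / 5.2915026
u_A = 0.8731

0.8731


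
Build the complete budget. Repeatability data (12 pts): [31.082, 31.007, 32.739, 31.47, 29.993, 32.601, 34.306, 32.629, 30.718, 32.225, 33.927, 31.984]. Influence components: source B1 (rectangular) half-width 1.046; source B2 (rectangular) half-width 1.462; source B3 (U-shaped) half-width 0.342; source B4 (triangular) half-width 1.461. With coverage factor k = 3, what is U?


mean = (31.082 + 31.007 + 32.739 + 31.47 + 29.993 + 32.601 + 34.306 + 32.629 + 30.718 + 32.225 + 33.927 + 31.984) / 12 = 32.05675
s = sqrt(sum((x - mean)^2)/(n-1)) = 1.2837236
u_A = s / sqrt(n) = 1.2837236 / sqrt(12) = 0.37057908
u_B1 = 1.046 / sqrt(3) = 0.60390838
u_B2 = 1.462 / sqrt(3) = 0.84408609
u_B3 = 0.342 / sqrt(2) = 0.24183052
u_B4 = 1.461 / sqrt(6) = 0.59645075
uc = sqrt(0.37057908^2 + 0.60390838^2 + 0.84408609^2 + 0.24183052^2 + 0.59645075^2) = 1.2762253
U = k * uc = 3 * 1.2762253
U = 3.8287

3.8287


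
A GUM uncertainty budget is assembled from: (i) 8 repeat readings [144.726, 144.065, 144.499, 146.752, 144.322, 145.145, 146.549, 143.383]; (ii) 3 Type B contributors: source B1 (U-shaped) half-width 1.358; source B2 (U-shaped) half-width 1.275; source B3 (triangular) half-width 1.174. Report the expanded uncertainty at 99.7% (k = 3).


mean = (144.726 + 144.065 + 144.499 + 146.752 + 144.322 + 145.145 + 146.549 + 143.383) / 8 = 144.930125
s = sqrt(sum((x - mean)^2)/(n-1)) = 1.1787127
u_A = s / sqrt(n) = 1.1787127 / sqrt(8) = 0.41673787
u_B1 = 1.358 / sqrt(2) = 0.96025101
u_B2 = 1.275 / sqrt(2) = 0.90156115
u_B3 = 1.174 / sqrt(6) = 0.47928349
uc = sqrt(0.41673787^2 + 0.96025101^2 + 0.90156115^2 + 0.47928349^2) = 1.4622851
U = k * uc = 3 * 1.4622851
U = 4.3869

4.3869


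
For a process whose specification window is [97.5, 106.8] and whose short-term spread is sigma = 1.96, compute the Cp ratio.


Cp = (USL - LSL) / (6 * sigma)
= (106.8 - 97.5) / (6 * 1.96)
= 9.3000 / 11.7600
= 0.7908

0.7908


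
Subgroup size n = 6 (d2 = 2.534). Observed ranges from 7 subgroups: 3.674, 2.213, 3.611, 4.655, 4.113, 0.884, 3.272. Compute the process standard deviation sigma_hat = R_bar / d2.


R_bar = (3.674 + 2.213 + 3.611 + 4.655 + 4.113 + 0.884 + 3.272) / 7
R_bar = 22.422 / 7 = 3.2031429
sigma_hat = R_bar / d2 = 3.2031429 / 2.534 = 1.2641

1.2641


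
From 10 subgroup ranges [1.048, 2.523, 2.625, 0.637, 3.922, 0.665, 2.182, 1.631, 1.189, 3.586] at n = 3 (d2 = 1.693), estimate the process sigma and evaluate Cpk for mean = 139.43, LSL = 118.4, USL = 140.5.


R_bar = (1.048 + 2.523 + 2.625 + 0.637 + 3.922 + 0.665 + 2.182 + 1.631 + 1.189 + 3.586) / 10 = 2.0008
sigma = R_bar / d2 = 2.0008 / 1.693 = 1.1818074
Cp = (USL - LSL)/(6*sigma) = (140.5 - 118.4)/(6*1.1818074) = 3.1167
Cpu = (140.5 - 139.43)/(3*1.1818074) = 0.3018
Cpl = (139.43 - 118.4)/(3*1.1818074) = 5.9316
Cpk = min(Cpu, Cpl) = 0.3018

0.3018


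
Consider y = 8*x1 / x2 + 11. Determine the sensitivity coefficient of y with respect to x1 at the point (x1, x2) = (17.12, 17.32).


y = 8*x1 / x2 + 11
dy/dx1 = 8/x2
Evaluate at x2 = 17.32: c1 = 8 / 17.32
c1 = 0.4619

0.4619


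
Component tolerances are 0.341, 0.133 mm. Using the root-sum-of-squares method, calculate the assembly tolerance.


RSS = sqrt(0.341^2 + 0.133^2)
= sqrt(0.13397)
= 0.3660

0.3660


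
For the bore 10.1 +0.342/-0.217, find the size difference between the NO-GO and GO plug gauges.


GO = nominal - lower_tol (smallest hole = maximum material condition)
GO = 10.1 - 0.217 = 9.883
NO-GO = nominal + upper_tol (largest hole = least material condition)
NO-GO = 10.1 + 0.342 = 10.442
spread = NO-GO - GO = 10.442 - 9.883 = 0.5590

0.5590


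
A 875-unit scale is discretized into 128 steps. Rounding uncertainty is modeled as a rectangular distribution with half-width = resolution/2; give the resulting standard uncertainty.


resolution = range / divisions
resolution = 875 / 128 = 6.8359375
u_res = resolution / (2*sqrt(3))
u_res = 6.8359375 / 3.4641016
u_res = 1.9734

1.9734


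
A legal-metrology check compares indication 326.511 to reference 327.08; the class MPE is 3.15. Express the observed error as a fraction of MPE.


e = indication - reference = 326.511 - 327.08 = -0.5690
|e| = 0.5690
ratio = |e| / MPE = 0.5690 / 3.15
ratio = 0.1806

0.1806


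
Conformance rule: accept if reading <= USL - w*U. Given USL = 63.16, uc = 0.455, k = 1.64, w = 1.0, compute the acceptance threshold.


U = k * uc = 1.64 * 0.455 = 0.7462
guard band g = w * U = 1.0 * 0.7462 = 0.7462
AL = USL - g = 63.16 - 0.7462
AL = 62.4138

62.4138


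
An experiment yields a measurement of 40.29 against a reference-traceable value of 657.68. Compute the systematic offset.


Systematic error = measured - true
= 40.29 - 657.68
= -617.3900

-617.3900


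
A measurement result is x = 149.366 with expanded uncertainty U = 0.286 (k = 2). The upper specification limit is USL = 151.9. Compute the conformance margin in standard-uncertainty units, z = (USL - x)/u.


u = U / k = 0.286 / 2 = 0.143
margin = |USL - x| = |151.9 - 149.366| = 2.534
z = margin / u = 2.534 / 0.143
z = 17.7203

17.7203


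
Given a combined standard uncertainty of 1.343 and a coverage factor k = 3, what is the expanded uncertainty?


U = k * uc
U = 3 * 1.343
U = 4.0290

4.0290


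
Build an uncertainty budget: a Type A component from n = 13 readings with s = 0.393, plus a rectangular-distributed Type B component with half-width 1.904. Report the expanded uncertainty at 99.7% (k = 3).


u_A = s / sqrt(n) = 0.393 / sqrt(13) = 0.10899859
u_B = half_width / sqrt(3) = 1.904 / sqrt(3) = 1.0992749
uc = sqrt(u_A^2 + u_B^2) = sqrt(0.10899859^2 + 1.0992749^2) = 1.1046656
U = k * uc = 3 * 1.1046656
U = 3.3140

3.3140


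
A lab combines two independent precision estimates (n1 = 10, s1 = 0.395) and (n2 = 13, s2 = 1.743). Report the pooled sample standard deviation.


s_p = sqrt(((n1-1)*s1^2 + (n2-1)*s2^2) / (n1+n2-2))
numerator = (10-1)*0.395^2 + (13-1)*1.743^2 = 1.404225 + 36.456588 = 37.860813
denominator = 10 + 13 - 2 = 21
s_p^2 = 37.860813 / 21 = 1.8028959
s_p = sqrt(1.8028959) = 1.3427

1.3427


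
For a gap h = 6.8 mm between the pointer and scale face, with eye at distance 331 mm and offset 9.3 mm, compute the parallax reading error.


error = h * offset / d
= 6.8 * 9.3 / 331
= 0.1911

0.1911


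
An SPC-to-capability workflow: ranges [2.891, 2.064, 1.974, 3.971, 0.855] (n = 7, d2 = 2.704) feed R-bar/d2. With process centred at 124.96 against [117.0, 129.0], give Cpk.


R_bar = (2.891 + 2.064 + 1.974 + 3.971 + 0.855) / 5 = 2.351
sigma = R_bar / d2 = 2.351 / 2.704 = 0.86945266
Cp = (USL - LSL)/(6*sigma) = (129.0 - 117.0)/(6*0.86945266) = 2.3003
Cpu = (129.0 - 124.96)/(3*0.86945266) = 1.5489
Cpl = (124.96 - 117.0)/(3*0.86945266) = 3.0517
Cpk = min(Cpu, Cpl) = 1.5489

1.5489


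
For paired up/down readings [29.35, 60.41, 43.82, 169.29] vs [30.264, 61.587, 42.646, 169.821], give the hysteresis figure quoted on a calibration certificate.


|29.35 - 30.264| = 0.9140
|60.41 - 61.587| = 1.1770
|43.82 - 42.646| = 1.1740
|169.29 - 169.821| = 0.5310
hysteresis = max(diffs) = 1.1770

1.1770


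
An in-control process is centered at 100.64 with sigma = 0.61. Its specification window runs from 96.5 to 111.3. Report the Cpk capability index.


Cpu = (USL - mean) / (3*sigma) = (111.3 - 100.64) / (3*0.61) = 5.8251
Cpl = (mean - LSL) / (3*sigma) = (100.64 - 96.5) / (3*0.61) = 2.2623
Cpk = min(Cpu, Cpl) = 2.2623

2.2623


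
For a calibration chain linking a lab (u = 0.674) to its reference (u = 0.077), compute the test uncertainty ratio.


TUR = u_lab / u_ref
= 0.674 / 0.077
= 8.7532

8.7532


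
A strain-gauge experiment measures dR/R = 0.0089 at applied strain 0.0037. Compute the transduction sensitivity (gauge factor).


GF = (dR/R) / epsilon
= 0.0089 / 0.0037
= 2.4054

2.4054


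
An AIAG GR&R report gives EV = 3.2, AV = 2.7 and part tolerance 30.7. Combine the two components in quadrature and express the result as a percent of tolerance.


GRR = sqrt(EV^2 + AV^2) = sqrt(3.2^2 + 2.7^2) = 4.1868843
%GRR = GRR / tol * 100 = 4.1868843 / 30.7 * 100
%GRR = 13.6381

13.6381


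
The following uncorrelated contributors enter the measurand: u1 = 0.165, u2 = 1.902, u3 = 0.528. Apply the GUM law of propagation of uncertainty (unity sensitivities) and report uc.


uc = sqrt(0.165^2 + 1.902^2 + 0.528^2)
uc = sqrt(3.923613)
uc = 1.9808

1.9808


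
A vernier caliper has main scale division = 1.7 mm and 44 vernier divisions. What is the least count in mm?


LC = MSD / n_div
= 1.7 / 44
= 0.0386

0.0386


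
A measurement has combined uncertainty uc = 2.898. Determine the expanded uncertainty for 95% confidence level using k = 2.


U = k * uc
U = 2 * 2.898
U = 5.7960

5.7960


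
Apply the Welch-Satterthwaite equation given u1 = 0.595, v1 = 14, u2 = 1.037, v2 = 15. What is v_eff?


uc = sqrt(u1^2 + u2^2) = sqrt(0.595^2 + 1.037^2) = 1.1955727
v_eff = uc^4 / (u1^4/v1 + u2^4/v2)
= 1.1955727^4 / (0.595^4/14 + 1.037^4/15)
= 2.0431674 / 0.086046973
v_eff = 23.7448

23.7448


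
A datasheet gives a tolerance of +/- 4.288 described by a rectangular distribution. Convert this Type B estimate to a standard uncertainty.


u_B = half_width / sqrt(3)
u_B = 4.288 / 1.7320508
u_B = 2.4757

2.4757


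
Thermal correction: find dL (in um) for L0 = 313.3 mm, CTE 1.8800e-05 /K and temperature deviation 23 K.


dL = L * alpha * dT
= 313.3 * 1.8800e-05 * 23
= 0.1354709 mm
dL_um = 0.1354709 * 1000 = 135.4709 um

135.4709


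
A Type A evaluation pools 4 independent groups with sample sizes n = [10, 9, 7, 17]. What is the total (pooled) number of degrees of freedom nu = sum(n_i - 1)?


nu = sum_i (n_i - 1)
nu = ((10 - 1) + (9 - 1) + (7 - 1) + (17 - 1))
nu = 9 + 8 + 6 + 16
nu = 39

39


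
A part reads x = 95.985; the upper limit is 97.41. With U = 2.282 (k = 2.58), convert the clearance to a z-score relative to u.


u = U / k = 2.282 / 2.58 = 0.88449612
margin = |USL - x| = |97.41 - 95.985| = 1.425
z = margin / u = 1.425 / 0.88449612
z = 1.6111

1.6111


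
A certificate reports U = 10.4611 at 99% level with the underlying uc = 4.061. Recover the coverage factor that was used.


k = U / uc
k = 10.4611 / 4.061
k = 2.576

2.576


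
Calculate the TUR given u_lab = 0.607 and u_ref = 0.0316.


TUR = u_lab / u_ref
= 0.607 / 0.0316
= 19.2089

19.2089


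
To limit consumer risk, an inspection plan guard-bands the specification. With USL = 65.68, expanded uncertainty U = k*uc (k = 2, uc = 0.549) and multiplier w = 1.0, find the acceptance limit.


U = k * uc = 2 * 0.549 = 1.098
guard band g = w * U = 1.0 * 1.098 = 1.098
AL = USL - g = 65.68 - 1.098
AL = 64.5820

64.5820


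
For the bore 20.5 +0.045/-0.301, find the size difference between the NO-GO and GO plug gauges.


GO = nominal - lower_tol (smallest hole = maximum material condition)
GO = 20.5 - 0.301 = 20.199
NO-GO = nominal + upper_tol (largest hole = least material condition)
NO-GO = 20.5 + 0.045 = 20.545
spread = NO-GO - GO = 20.545 - 20.199 = 0.3460

0.3460


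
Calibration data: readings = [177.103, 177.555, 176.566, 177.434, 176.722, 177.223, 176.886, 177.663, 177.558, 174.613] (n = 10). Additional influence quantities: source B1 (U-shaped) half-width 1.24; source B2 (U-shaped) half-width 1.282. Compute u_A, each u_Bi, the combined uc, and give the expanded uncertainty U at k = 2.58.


mean = (177.103 + 177.555 + 176.566 + 177.434 + 176.722 + 177.223 + 176.886 + 177.663 + 177.558 + 174.613) / 10 = 176.9323
s = sqrt(sum((x - mean)^2)/(n-1)) = 0.89679826
u_A = s / sqrt(n) = 0.89679826 / sqrt(10) = 0.28359251
u_B1 = 1.24 / sqrt(2) = 0.87681241
u_B2 = 1.282 / sqrt(2) = 0.90651089
uc = sqrt(0.28359251^2 + 0.87681241^2 + 0.90651089^2) = 1.2926665
U = k * uc = 2.58 * 1.2926665
U = 3.3351

3.3351


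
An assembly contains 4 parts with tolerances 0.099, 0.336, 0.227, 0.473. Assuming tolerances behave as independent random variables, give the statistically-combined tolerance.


RSS = sqrt(0.099^2 + 0.336^2 + 0.227^2 + 0.473^2)
= sqrt(0.397955)
= 0.6308

0.6308


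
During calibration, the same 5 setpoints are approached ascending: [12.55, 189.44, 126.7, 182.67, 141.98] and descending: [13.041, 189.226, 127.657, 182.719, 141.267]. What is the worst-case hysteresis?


|12.55 - 13.041| = 0.4910
|189.44 - 189.226| = 0.2140
|126.7 - 127.657| = 0.9570
|182.67 - 182.719| = 0.0490
|141.98 - 141.267| = 0.7130
hysteresis = max(diffs) = 0.9570

0.9570


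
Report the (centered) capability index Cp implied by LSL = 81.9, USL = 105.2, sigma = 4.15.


Cp = (USL - LSL) / (6 * sigma)
= (105.2 - 81.9) / (6 * 4.15)
= 23.3000 / 24.9000
= 0.9357

0.9357


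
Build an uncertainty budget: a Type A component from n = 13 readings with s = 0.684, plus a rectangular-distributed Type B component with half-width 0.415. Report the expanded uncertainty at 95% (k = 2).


u_A = s / sqrt(n) = 0.684 / sqrt(13) = 0.18970747
u_B = half_width / sqrt(3) = 0.415 / sqrt(3) = 0.23960036
uc = sqrt(u_A^2 + u_B^2) = sqrt(0.18970747^2 + 0.23960036^2) = 0.30560965
U = k * uc = 2 * 0.30560965
U = 0.6112

0.6112


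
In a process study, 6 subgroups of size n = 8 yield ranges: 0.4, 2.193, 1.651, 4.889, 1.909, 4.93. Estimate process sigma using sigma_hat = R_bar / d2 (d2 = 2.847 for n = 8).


R_bar = (0.4 + 2.193 + 1.651 + 4.889 + 1.909 + 4.93) / 6
R_bar = 15.972 / 6 = 2.662
sigma_hat = R_bar / d2 = 2.662 / 2.847 = 0.9350

0.9350


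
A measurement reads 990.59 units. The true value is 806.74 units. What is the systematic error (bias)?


Systematic error = measured - true
= 990.59 - 806.74
= 183.8500

183.8500


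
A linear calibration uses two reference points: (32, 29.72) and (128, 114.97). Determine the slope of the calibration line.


slope = (y2 - y1) / (x2 - x1)
= (114.97 - 29.72) / (128 - 32)
= 85.2500 / 96
= 0.8880

0.8880


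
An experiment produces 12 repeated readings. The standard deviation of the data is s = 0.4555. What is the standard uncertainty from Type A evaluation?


u_A = s / sqrt(n)
u_A = 0.4555 / sqrt(12)
u_A = 0.4555 / 3.4641016
u_A = 0.1315

0.1315


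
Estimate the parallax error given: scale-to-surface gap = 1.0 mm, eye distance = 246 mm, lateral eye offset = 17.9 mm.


error = h * offset / d
= 1.0 * 17.9 / 246
= 0.0728

0.0728


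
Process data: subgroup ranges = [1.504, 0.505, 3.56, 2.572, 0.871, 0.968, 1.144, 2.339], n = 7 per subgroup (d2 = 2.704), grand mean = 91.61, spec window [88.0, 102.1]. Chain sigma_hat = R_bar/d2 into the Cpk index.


R_bar = (1.504 + 0.505 + 3.56 + 2.572 + 0.871 + 0.968 + 1.144 + 2.339) / 8 = 1.682875
sigma = R_bar / d2 = 1.682875 / 2.704 = 0.62236501
Cp = (USL - LSL)/(6*sigma) = (102.1 - 88.0)/(6*0.62236501) = 3.7759
Cpu = (102.1 - 91.61)/(3*0.62236501) = 5.6184
Cpl = (91.61 - 88.0)/(3*0.62236501) = 1.9335
Cpk = min(Cpu, Cpl) = 1.9335

1.9335


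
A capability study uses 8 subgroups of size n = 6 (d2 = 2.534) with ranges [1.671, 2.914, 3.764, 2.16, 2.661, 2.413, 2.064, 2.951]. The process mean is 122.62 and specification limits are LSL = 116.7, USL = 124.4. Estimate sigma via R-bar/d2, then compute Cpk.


R_bar = (1.671 + 2.914 + 3.764 + 2.16 + 2.661 + 2.413 + 2.064 + 2.951) / 8 = 2.57475
sigma = R_bar / d2 = 2.57475 / 2.534 = 1.0160813
Cp = (USL - LSL)/(6*sigma) = (124.4 - 116.7)/(6*1.0160813) = 1.2630
Cpu = (124.4 - 122.62)/(3*1.0160813) = 0.5839
Cpl = (122.62 - 116.7)/(3*1.0160813) = 1.9421
Cpk = min(Cpu, Cpl) = 0.5839

0.5839


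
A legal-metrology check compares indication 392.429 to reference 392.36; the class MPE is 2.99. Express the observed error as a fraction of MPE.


e = indication - reference = 392.429 - 392.36 = 0.0690
|e| = 0.0690
ratio = |e| / MPE = 0.0690 / 2.99
ratio = 0.0231

0.0231


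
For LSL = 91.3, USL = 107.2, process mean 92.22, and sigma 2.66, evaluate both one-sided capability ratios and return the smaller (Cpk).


Cpu = (USL - mean) / (3*sigma) = (107.2 - 92.22) / (3*2.66) = 1.8772
Cpl = (mean - LSL) / (3*sigma) = (92.22 - 91.3) / (3*2.66) = 0.1153
Cpk = min(Cpu, Cpl) = 0.1153

0.1153


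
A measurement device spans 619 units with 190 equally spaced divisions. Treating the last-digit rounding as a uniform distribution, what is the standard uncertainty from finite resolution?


resolution = range / divisions
resolution = 619 / 190 = 3.2578947
u_res = resolution / (2*sqrt(3))
u_res = 3.2578947 / 3.4641016
u_res = 0.9405

0.9405


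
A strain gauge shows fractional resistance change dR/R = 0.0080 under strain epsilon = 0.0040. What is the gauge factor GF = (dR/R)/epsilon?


GF = (dR/R) / epsilon
= 0.0080 / 0.0040
= 2.0000

2.0000


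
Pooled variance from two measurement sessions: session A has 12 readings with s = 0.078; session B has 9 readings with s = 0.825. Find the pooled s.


s_p = sqrt(((n1-1)*s1^2 + (n2-1)*s2^2) / (n1+n2-2))
numerator = (12-1)*0.078^2 + (9-1)*0.825^2 = 0.066924 + 5.445 = 5.511924
denominator = 12 + 9 - 2 = 19
s_p^2 = 5.511924 / 19 = 0.29010126
s_p = sqrt(0.29010126) = 0.5386

0.5386


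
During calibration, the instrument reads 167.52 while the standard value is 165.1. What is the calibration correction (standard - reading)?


Correction = standard - reading
= 165.1 - 167.52
= -2.4200

-2.4200


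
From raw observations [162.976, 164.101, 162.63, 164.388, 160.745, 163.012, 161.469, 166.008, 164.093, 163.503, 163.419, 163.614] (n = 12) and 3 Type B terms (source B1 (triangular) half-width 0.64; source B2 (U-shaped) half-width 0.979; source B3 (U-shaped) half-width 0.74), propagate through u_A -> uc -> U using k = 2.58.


mean = (162.976 + 164.101 + 162.63 + 164.388 + 160.745 + 163.012 + 161.469 + 166.008 + 164.093 + 163.503 + 163.419 + 163.614) / 12 = 163.3298333
s = sqrt(sum((x - mean)^2)/(n-1)) = 1.3634232
u_A = s / sqrt(n) = 1.3634232 / sqrt(12) = 0.39358638
u_B1 = 0.64 / sqrt(6) = 0.26127891
u_B2 = 0.979 / sqrt(2) = 0.69225754
u_B3 = 0.74 / sqrt(2) = 0.52325902
uc = sqrt(0.39358638^2 + 0.26127891^2 + 0.69225754^2 + 0.52325902^2) = 0.98802703
U = k * uc = 2.58 * 0.98802703
U = 2.5491

2.5491


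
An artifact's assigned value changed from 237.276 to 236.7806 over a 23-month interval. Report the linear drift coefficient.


rate = (v2 - v1) / months
= (236.7806 - 237.276) / 23
= -0.4954 / 23
= -0.0215

-0.0215


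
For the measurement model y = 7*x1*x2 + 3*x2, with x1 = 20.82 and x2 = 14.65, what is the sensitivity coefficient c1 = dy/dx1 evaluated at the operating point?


y = 7*x1*x2 + 3*x2
dy/dx1 = 7*x2
Evaluate at x2 = 14.65: c1 = 7 * 14.65
c1 = 102.5500

102.5500


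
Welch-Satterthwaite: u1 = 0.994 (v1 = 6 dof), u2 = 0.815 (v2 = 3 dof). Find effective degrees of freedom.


uc = sqrt(u1^2 + u2^2) = sqrt(0.994^2 + 0.815^2) = 1.285403
v_eff = uc^4 / (u1^4/v1 + u2^4/v2)
= 1.285403^4 / (0.994^4/6 + 0.815^4/3)
= 2.729966 / 0.30976747
v_eff = 8.8130

8.8130


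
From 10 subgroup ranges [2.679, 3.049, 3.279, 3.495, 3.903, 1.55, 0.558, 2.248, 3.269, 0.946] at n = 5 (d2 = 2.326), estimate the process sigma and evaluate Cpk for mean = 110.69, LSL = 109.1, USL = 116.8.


R_bar = (2.679 + 3.049 + 3.279 + 3.495 + 3.903 + 1.55 + 0.558 + 2.248 + 3.269 + 0.946) / 10 = 2.4976
sigma = R_bar / d2 = 2.4976 / 2.326 = 1.0737747
Cp = (USL - LSL)/(6*sigma) = (116.8 - 109.1)/(6*1.0737747) = 1.1952
Cpu = (116.8 - 110.69)/(3*1.0737747) = 1.8967
Cpl = (110.69 - 109.1)/(3*1.0737747) = 0.4936
Cpk = min(Cpu, Cpl) = 0.4936

0.4936


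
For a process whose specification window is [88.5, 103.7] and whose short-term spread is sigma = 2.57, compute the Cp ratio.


Cp = (USL - LSL) / (6 * sigma)
= (103.7 - 88.5) / (6 * 2.57)
= 15.2000 / 15.4200
= 0.9857

0.9857


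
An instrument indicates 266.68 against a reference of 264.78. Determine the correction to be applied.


Correction = standard - reading
= 264.78 - 266.68
= -1.9000

-1.9000


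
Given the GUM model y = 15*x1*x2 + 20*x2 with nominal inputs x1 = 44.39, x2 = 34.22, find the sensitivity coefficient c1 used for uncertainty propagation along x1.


y = 15*x1*x2 + 20*x2
dy/dx1 = 15*x2
Evaluate at x2 = 34.22: c1 = 15 * 34.22
c1 = 513.3000

513.3000


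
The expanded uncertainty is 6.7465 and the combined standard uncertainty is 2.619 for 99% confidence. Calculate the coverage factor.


k = U / uc
k = 6.7465 / 2.619
k = 2.576

2.576


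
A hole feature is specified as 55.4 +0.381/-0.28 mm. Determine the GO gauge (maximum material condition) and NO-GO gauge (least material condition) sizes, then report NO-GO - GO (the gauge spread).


GO = nominal - lower_tol (smallest hole = maximum material condition)
GO = 55.4 - 0.28 = 55.12
NO-GO = nominal + upper_tol (largest hole = least material condition)
NO-GO = 55.4 + 0.381 = 55.781
spread = NO-GO - GO = 55.781 - 55.12 = 0.6610

0.6610


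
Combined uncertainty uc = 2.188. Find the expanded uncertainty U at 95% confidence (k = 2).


U = k * uc
U = 2 * 2.188
U = 4.3760

4.3760


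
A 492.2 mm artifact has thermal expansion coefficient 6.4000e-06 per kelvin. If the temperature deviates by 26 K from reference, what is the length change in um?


dL = L * alpha * dT
= 492.2 * 6.4000e-06 * 26
= 0.0819021 mm
dL_um = 0.0819021 * 1000 = 81.9021 um

81.9021


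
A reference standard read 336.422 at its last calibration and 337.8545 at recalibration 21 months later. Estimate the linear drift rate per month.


rate = (v2 - v1) / months
= (337.8545 - 336.422) / 21
= 1.4325 / 21
= 0.0682

0.0682


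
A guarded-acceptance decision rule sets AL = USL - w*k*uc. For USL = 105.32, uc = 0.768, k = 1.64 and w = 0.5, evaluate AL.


U = k * uc = 1.64 * 0.768 = 1.25952
guard band g = w * U = 0.5 * 1.25952 = 0.62976
AL = USL - g = 105.32 - 0.62976
AL = 104.6902

104.6902


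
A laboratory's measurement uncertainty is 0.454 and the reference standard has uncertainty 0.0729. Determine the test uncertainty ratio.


TUR = u_lab / u_ref
= 0.454 / 0.0729
= 6.2277

6.2277


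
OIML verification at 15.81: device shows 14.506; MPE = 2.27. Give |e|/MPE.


e = indication - reference = 14.506 - 15.81 = -1.3040
|e| = 1.3040
ratio = |e| / MPE = 1.3040 / 2.27
ratio = 0.5744

0.5744


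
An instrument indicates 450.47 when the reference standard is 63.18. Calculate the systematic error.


Systematic error = measured - true
= 450.47 - 63.18
= 387.2900

387.2900


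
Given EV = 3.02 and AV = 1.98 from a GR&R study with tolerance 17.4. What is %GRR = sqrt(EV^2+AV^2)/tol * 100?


GRR = sqrt(EV^2 + AV^2) = sqrt(3.02^2 + 1.98^2) = 3.6112048
%GRR = GRR / tol * 100 = 3.6112048 / 17.4 * 100
%GRR = 20.7541

20.7541


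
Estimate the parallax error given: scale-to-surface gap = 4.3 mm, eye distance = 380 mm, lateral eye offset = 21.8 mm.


error = h * offset / d
= 4.3 * 21.8 / 380
= 0.2467

0.2467


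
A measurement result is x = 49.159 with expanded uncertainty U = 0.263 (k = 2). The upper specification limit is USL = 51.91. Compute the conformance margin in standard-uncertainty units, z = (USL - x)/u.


u = U / k = 0.263 / 2 = 0.1315
margin = |USL - x| = |51.91 - 49.159| = 2.751
z = margin / u = 2.751 / 0.1315
z = 20.9202

20.9202


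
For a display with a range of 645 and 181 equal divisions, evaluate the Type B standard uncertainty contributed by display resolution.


resolution = range / divisions
resolution = 645 / 181 = 3.5635359
u_res = resolution / (2*sqrt(3))
u_res = 3.5635359 / 3.4641016
u_res = 1.0287

1.0287


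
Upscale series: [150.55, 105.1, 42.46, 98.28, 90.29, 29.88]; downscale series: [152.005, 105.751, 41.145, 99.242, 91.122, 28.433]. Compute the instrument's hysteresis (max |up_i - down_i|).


|150.55 - 152.005| = 1.4550
|105.1 - 105.751| = 0.6510
|42.46 - 41.145| = 1.3150
|98.28 - 99.242| = 0.9620
|90.29 - 91.122| = 0.8320
|29.88 - 28.433| = 1.4470
hysteresis = max(diffs) = 1.4550

1.4550


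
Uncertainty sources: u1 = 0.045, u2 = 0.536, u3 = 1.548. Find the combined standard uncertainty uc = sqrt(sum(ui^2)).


uc = sqrt(0.045^2 + 0.536^2 + 1.548^2)
uc = sqrt(2.685625)
uc = 1.6388

1.6388


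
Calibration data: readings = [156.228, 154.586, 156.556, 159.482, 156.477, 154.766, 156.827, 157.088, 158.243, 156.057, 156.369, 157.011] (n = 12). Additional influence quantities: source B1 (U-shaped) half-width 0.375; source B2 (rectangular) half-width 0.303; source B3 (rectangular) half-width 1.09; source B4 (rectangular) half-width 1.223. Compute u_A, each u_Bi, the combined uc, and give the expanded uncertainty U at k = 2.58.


mean = (156.228 + 154.586 + 156.556 + 159.482 + 156.477 + 154.766 + 156.827 + 157.088 + 158.243 + 156.057 + 156.369 + 157.011) / 12 = 156.6408333
s = sqrt(sum((x - mean)^2)/(n-1)) = 1.3269024
u_A = s / sqrt(n) = 1.3269024 / sqrt(12) = 0.38304373
u_B1 = 0.375 / sqrt(2) = 0.26516504
u_B2 = 0.303 / sqrt(3) = 0.17493713
u_B3 = 1.09 / sqrt(3) = 0.62931179
u_B4 = 1.223 / sqrt(3) = 0.70609938
uc = sqrt(0.38304373^2 + 0.26516504^2 + 0.17493713^2 + 0.62931179^2 + 0.70609938^2) = 1.0687599
U = k * uc = 2.58 * 1.0687599
U = 2.7574

2.7574


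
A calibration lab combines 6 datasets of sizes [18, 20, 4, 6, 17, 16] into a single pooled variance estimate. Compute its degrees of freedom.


nu = sum_i (n_i - 1)
nu = ((18 - 1) + (20 - 1) + (4 - 1) + (6 - 1) + (17 - 1) + (16 - 1))
nu = 17 + 19 + 3 + 5 + 16 + 15
nu = 75

75
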